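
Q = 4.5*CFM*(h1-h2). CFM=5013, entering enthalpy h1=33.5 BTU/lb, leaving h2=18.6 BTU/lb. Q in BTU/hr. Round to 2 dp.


Q = 4.5 * 5013 * (33.5 - 18.6) = 336121.65 BTU/hr

336121.65 BTU/hr


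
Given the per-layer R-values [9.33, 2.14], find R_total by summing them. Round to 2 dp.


R_total = 9.33 + 2.14 = 11.47

11.47


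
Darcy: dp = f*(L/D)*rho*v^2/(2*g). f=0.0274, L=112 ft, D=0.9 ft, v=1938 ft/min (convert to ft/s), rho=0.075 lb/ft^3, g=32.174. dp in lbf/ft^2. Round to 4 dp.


v_fps = 1938/60 = 32.3 ft/s
dp = 0.0274*(112/0.9)*0.075*32.3^2/(2*32.174) = 4.1463 lbf/ft^2

4.1463 lbf/ft^2


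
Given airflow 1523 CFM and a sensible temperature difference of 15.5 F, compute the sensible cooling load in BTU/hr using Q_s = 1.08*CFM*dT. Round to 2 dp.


Q = 1.08 * 1523 * 15.5 = 25495.02 BTU/hr

25495.02 BTU/hr


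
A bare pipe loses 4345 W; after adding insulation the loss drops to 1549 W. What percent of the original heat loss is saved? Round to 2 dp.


Savings = ((4345-1549)/4345)*100 = 64.35 %

64.35 %


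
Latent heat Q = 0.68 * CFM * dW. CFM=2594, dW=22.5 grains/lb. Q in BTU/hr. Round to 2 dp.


Q = 0.68 * 2594 * 22.5 = 39688.20 BTU/hr

39688.20 BTU/hr


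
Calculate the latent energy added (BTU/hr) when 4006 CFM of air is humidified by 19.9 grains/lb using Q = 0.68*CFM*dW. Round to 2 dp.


Q = 0.68 * 4006 * 19.9 = 54209.19 BTU/hr

54209.19 BTU/hr


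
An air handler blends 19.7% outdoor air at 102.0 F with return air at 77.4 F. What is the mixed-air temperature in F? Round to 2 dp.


T_mix = 77.4 + (19.7/100)*(102.0-77.4) = 82.25 F

82.25 F


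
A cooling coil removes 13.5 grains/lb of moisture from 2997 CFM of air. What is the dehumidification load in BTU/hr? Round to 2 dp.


Q = 0.68 * 2997 * 13.5 = 27512.46 BTU/hr

27512.46 BTU/hr


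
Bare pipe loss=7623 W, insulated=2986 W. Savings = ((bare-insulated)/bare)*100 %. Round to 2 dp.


Savings = ((7623-2986)/7623)*100 = 60.83 %

60.83 %


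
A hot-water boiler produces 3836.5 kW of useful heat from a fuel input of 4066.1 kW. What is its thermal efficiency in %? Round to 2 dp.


eta = (3836.5/4066.1)*100 = 94.35 %

94.35 %


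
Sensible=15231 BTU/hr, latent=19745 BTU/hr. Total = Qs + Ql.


Qt = 15231 + 19745 = 34976 BTU/hr

34976 BTU/hr


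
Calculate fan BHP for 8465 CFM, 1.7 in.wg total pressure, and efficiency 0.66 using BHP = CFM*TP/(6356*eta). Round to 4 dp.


BHP = 8465 * 1.7 / (6356 * 0.66) = 3.4304 hp

3.4304 hp


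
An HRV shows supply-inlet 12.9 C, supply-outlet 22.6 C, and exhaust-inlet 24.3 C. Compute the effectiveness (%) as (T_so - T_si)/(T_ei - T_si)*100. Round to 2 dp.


eff = (22.6-12.9)/(24.3-12.9)*100 = 85.09 %

85.09 %


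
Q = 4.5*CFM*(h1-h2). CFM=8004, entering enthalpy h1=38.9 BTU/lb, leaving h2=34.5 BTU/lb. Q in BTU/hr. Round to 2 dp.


Q = 4.5 * 8004 * (38.9 - 34.5) = 158479.20 BTU/hr

158479.20 BTU/hr


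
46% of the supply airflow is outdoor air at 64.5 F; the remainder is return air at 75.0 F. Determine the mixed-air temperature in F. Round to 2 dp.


T_mix = 0.46*64.5 + 0.54*75.0 = 70.17 F

70.17 F


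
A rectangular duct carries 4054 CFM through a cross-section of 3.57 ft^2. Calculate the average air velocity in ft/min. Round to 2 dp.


V = 4054 / 3.57 = 1135.57 ft/min

1135.57 ft/min


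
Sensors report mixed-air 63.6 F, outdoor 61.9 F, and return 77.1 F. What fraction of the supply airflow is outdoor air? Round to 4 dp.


frac = (63.6 - 77.1) / (61.9 - 77.1) = 0.8882

0.8882


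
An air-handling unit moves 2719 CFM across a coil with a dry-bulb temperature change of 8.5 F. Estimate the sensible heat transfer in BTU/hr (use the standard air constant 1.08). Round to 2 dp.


Q = 1.08 * 2719 * 8.5 = 24960.42 BTU/hr

24960.42 BTU/hr


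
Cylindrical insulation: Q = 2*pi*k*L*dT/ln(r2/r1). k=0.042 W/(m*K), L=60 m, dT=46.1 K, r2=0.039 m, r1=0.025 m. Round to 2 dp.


Q = 2*pi*0.042*60*46.1/ln(0.039/0.025) = 1641.45 W

1641.45 W


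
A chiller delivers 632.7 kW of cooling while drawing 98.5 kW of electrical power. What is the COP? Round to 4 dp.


COP = 632.7 / 98.5 = 6.4234

6.4234


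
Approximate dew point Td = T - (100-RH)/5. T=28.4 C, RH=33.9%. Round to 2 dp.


Td = 28.4 - (100-33.9)/5 = 15.18 C

15.18 C


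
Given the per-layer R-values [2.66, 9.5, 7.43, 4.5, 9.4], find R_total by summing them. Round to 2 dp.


R_total = 2.66 + 9.5 + 7.43 + 4.5 + 9.4 = 33.49

33.49


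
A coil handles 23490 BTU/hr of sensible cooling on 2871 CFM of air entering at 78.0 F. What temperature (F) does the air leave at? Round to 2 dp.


dT = 23490/(1.08*2871) = 7.5758
T_leave = 78.0 - 7.5758 = 70.42 F

70.42 F


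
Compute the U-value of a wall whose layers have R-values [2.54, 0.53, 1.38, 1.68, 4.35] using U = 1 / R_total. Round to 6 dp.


R_total = 2.54 + 0.53 + 1.38 + 1.68 + 4.35 = 10.48
U = 1/10.48 = 0.095420

0.095420


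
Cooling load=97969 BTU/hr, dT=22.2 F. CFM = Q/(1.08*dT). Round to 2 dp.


CFM = 97969 / (1.08 * 22.2) = 4086.13

4086.13 CFM


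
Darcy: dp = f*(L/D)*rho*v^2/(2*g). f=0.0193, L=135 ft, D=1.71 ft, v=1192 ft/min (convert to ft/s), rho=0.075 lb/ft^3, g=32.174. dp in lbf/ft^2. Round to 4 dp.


v_fps = 1192/60 = 19.8667 ft/s
dp = 0.0193*(135/1.71)*0.075*19.8667^2/(2*32.174) = 0.7009 lbf/ft^2

0.7009 lbf/ft^2


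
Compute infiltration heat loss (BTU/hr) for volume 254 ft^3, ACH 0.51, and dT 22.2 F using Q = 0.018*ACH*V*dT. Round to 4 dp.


Q = 0.018 * 0.51 * 254 * 22.2 = 51.7642 BTU/hr

51.7642 BTU/hr


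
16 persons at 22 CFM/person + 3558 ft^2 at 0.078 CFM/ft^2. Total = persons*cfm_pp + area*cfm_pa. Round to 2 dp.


Total = 16*22 + 3558*0.078 = 629.52 CFM

629.52 CFM


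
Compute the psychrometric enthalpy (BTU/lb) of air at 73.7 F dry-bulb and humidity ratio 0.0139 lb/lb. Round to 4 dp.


h = 0.24*73.7 + 0.0139*(1061+0.444*73.7) = 32.8907 BTU/lb

32.8907 BTU/lb


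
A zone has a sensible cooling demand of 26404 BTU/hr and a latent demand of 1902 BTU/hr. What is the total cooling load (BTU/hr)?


Qt = 26404 + 1902 = 28306 BTU/hr

28306 BTU/hr


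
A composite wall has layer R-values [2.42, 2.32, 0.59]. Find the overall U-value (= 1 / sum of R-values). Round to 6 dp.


R_total = 2.42 + 2.32 + 0.59 = 5.33
U = 1/5.33 = 0.187617

0.187617


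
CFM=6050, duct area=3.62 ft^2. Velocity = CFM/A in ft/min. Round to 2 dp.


V = 6050 / 3.62 = 1671.27 ft/min

1671.27 ft/min


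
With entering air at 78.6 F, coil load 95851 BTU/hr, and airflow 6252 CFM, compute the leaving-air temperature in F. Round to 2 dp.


dT = 95851/(1.08*6252) = 14.1956
T_leave = 78.6 - 14.1956 = 64.40 F

64.40 F


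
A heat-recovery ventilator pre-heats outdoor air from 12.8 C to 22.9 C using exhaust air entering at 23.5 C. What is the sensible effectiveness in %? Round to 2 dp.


eff = (22.9-12.8)/(23.5-12.8)*100 = 94.39 %

94.39 %


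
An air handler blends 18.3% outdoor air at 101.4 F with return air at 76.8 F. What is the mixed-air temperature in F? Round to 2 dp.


T_mix = 76.8 + (18.3/100)*(101.4-76.8) = 81.30 F

81.30 F


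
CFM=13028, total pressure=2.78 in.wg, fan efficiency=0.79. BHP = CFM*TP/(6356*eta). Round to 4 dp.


BHP = 13028 * 2.78 / (6356 * 0.79) = 7.2129 hp

7.2129 hp


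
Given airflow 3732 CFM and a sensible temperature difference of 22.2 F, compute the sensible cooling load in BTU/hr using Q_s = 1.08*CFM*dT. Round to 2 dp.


Q = 1.08 * 3732 * 22.2 = 89478.43 BTU/hr

89478.43 BTU/hr


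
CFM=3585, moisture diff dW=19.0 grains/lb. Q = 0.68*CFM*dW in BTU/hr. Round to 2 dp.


Q = 0.68 * 3585 * 19.0 = 46318.20 BTU/hr

46318.20 BTU/hr


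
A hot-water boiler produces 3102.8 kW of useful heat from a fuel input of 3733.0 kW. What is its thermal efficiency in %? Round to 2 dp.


eta = (3102.8/3733.0)*100 = 83.12 %

83.12 %


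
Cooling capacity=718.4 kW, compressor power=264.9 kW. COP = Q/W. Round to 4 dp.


COP = 718.4 / 264.9 = 2.7120

2.7120


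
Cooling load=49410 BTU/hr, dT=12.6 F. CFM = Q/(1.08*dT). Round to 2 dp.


CFM = 49410 / (1.08 * 12.6) = 3630.95

3630.95 CFM


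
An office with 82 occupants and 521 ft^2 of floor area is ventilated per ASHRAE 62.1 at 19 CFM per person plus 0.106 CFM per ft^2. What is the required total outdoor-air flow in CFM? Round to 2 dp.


Total = 82*19 + 521*0.106 = 1613.23 CFM

1613.23 CFM


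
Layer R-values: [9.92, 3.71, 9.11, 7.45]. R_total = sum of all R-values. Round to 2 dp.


R_total = 9.92 + 3.71 + 9.11 + 7.45 = 30.19

30.19


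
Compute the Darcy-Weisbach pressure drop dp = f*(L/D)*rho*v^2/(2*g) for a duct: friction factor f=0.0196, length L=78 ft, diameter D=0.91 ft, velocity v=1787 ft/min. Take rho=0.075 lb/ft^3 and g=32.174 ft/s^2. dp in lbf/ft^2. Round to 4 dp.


v_fps = 1787/60 = 29.7833 ft/s
dp = 0.0196*(78/0.91)*0.075*29.7833^2/(2*32.174) = 1.7369 lbf/ft^2

1.7369 lbf/ft^2


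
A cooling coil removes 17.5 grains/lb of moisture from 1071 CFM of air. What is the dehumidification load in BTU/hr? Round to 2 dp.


Q = 0.68 * 1071 * 17.5 = 12744.90 BTU/hr

12744.90 BTU/hr


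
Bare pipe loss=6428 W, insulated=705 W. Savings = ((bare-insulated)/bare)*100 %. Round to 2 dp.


Savings = ((6428-705)/6428)*100 = 89.03 %

89.03 %


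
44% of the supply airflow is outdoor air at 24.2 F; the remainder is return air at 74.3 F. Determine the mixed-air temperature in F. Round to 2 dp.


T_mix = 0.44*24.2 + 0.56*74.3 = 52.26 F

52.26 F


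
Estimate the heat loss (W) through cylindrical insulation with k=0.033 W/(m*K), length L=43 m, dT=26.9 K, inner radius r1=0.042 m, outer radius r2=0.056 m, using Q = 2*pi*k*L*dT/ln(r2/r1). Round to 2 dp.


Q = 2*pi*0.033*43*26.9/ln(0.056/0.042) = 833.68 W

833.68 W


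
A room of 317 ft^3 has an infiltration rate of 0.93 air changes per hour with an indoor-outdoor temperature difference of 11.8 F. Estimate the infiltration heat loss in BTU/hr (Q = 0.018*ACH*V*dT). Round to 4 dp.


Q = 0.018 * 0.93 * 317 * 11.8 = 62.6176 BTU/hr

62.6176 BTU/hr


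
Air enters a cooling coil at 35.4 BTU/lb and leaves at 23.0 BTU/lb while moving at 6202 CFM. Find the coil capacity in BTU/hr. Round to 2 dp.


Q = 4.5 * 6202 * (35.4 - 23.0) = 346071.60 BTU/hr

346071.60 BTU/hr


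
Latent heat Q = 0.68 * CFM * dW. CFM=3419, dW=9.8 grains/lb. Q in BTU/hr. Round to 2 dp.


Q = 0.68 * 3419 * 9.8 = 22784.22 BTU/hr

22784.22 BTU/hr


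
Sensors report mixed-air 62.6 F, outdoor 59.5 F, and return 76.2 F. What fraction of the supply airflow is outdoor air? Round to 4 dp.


frac = (62.6 - 76.2) / (59.5 - 76.2) = 0.8144

0.8144


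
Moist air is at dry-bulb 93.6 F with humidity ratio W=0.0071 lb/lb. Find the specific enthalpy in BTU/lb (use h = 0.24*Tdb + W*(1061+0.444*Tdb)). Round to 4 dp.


h = 0.24*93.6 + 0.0071*(1061+0.444*93.6) = 30.2922 BTU/lb

30.2922 BTU/lb


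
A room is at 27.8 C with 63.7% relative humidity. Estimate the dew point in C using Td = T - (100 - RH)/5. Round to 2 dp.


Td = 27.8 - (100-63.7)/5 = 20.54 C

20.54 C


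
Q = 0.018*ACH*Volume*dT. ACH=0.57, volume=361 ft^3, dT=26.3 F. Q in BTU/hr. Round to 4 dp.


Q = 0.018 * 0.57 * 361 * 26.3 = 97.4115 BTU/hr

97.4115 BTU/hr


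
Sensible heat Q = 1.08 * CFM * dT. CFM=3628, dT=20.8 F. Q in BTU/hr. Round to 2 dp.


Q = 1.08 * 3628 * 20.8 = 81499.39 BTU/hr

81499.39 BTU/hr


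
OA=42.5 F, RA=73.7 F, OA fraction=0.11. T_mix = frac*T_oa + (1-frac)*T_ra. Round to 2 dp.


T_mix = 0.11*42.5 + 0.89*73.7 = 70.27 F

70.27 F


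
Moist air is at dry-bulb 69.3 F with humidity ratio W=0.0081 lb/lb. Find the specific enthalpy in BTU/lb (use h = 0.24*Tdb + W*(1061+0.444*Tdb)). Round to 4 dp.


h = 0.24*69.3 + 0.0081*(1061+0.444*69.3) = 25.4753 BTU/lb

25.4753 BTU/lb


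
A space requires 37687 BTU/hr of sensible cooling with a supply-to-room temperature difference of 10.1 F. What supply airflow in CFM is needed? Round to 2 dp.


CFM = 37687 / (1.08 * 10.1) = 3454.99

3454.99 CFM


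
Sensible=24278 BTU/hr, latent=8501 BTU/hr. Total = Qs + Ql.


Qt = 24278 + 8501 = 32779 BTU/hr

32779 BTU/hr


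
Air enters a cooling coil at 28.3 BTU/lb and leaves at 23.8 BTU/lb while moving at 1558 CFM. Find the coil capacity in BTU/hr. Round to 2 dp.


Q = 4.5 * 1558 * (28.3 - 23.8) = 31549.50 BTU/hr

31549.50 BTU/hr


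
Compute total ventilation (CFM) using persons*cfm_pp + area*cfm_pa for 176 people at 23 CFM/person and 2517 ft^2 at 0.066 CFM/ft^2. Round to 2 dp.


Total = 176*23 + 2517*0.066 = 4214.12 CFM

4214.12 CFM


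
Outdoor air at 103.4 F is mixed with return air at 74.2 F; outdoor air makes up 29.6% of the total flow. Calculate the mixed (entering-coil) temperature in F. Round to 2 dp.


T_mix = 74.2 + (29.6/100)*(103.4-74.2) = 82.84 F

82.84 F


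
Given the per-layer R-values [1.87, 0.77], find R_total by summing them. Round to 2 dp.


R_total = 1.87 + 0.77 = 2.64

2.64


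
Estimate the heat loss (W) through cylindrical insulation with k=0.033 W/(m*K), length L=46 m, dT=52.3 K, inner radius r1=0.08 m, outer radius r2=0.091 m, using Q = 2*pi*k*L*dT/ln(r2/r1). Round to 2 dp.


Q = 2*pi*0.033*46*52.3/ln(0.091/0.08) = 3871.92 W

3871.92 W


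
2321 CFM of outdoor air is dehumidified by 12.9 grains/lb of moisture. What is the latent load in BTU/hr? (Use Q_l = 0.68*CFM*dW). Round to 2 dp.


Q = 0.68 * 2321 * 12.9 = 20359.81 BTU/hr

20359.81 BTU/hr


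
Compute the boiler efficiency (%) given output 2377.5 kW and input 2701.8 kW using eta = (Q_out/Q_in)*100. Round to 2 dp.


eta = (2377.5/2701.8)*100 = 88.00 %

88.00 %


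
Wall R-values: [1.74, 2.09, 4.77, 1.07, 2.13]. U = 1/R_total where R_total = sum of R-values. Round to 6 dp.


R_total = 1.74 + 2.09 + 4.77 + 1.07 + 2.13 = 11.80
U = 1/11.80 = 0.084746

0.084746


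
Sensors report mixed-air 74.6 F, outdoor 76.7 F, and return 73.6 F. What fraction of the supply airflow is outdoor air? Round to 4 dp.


frac = (74.6 - 73.6) / (76.7 - 73.6) = 0.3226

0.3226


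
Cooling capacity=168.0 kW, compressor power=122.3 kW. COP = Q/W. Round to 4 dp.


COP = 168.0 / 122.3 = 1.3737

1.3737


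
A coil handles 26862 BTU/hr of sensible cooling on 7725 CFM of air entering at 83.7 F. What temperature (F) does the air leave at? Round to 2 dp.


dT = 26862/(1.08*7725) = 3.2197
T_leave = 83.7 - 3.2197 = 80.48 F

80.48 F


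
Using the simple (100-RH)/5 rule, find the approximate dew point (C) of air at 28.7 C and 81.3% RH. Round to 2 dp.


Td = 28.7 - (100-81.3)/5 = 24.96 C

24.96 C


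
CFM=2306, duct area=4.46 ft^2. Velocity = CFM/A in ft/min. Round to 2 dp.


V = 2306 / 4.46 = 517.04 ft/min

517.04 ft/min


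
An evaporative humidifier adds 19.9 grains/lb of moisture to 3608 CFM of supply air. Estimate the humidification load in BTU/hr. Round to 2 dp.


Q = 0.68 * 3608 * 19.9 = 48823.46 BTU/hr

48823.46 BTU/hr


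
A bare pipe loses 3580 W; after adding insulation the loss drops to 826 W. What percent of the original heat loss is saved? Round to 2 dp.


Savings = ((3580-826)/3580)*100 = 76.93 %

76.93 %


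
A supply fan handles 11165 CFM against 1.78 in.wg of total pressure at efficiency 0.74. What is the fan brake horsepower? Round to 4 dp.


BHP = 11165 * 1.78 / (6356 * 0.74) = 4.2254 hp

4.2254 hp


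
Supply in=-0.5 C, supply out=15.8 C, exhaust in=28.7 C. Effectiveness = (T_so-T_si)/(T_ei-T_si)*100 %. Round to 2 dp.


eff = (15.8-(-0.5))/(28.7-(-0.5))*100 = 55.82 %

55.82 %


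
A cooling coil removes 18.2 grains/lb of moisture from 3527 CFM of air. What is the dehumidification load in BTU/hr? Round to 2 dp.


Q = 0.68 * 3527 * 18.2 = 43650.15 BTU/hr

43650.15 BTU/hr


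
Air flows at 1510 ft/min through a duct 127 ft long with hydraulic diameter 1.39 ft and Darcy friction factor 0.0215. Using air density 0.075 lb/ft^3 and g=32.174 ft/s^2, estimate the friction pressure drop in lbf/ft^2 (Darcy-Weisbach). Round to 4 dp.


v_fps = 1510/60 = 25.1667 ft/s
dp = 0.0215*(127/1.39)*0.075*25.1667^2/(2*32.174) = 1.4501 lbf/ft^2

1.4501 lbf/ft^2


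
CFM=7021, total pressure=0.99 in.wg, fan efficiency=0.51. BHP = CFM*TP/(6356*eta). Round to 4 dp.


BHP = 7021 * 0.99 / (6356 * 0.51) = 2.1443 hp

2.1443 hp


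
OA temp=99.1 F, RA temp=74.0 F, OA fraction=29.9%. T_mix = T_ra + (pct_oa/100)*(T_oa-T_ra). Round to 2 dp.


T_mix = 74.0 + (29.9/100)*(99.1-74.0) = 81.50 F

81.50 F


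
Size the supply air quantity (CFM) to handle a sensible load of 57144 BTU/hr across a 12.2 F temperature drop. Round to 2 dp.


CFM = 57144 / (1.08 * 12.2) = 4336.98

4336.98 CFM


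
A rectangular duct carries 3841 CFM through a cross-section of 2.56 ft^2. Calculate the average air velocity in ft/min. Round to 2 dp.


V = 3841 / 2.56 = 1500.39 ft/min

1500.39 ft/min


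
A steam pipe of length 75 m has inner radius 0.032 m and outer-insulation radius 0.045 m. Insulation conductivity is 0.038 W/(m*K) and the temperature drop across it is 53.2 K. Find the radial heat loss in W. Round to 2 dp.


Q = 2*pi*0.038*75*53.2/ln(0.045/0.032) = 2794.32 W

2794.32 W


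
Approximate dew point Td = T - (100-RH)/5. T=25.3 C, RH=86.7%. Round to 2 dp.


Td = 25.3 - (100-86.7)/5 = 22.64 C

22.64 C


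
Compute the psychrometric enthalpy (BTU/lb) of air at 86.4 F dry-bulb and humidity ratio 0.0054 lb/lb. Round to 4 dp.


h = 0.24*86.4 + 0.0054*(1061+0.444*86.4) = 26.6726 BTU/lb

26.6726 BTU/lb


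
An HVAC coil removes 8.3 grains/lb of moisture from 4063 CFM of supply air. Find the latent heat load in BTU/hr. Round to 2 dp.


Q = 0.68 * 4063 * 8.3 = 22931.57 BTU/hr

22931.57 BTU/hr


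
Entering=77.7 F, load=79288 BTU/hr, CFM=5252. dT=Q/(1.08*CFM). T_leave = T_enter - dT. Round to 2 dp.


dT = 79288/(1.08*5252) = 13.9784
T_leave = 77.7 - 13.9784 = 63.72 F

63.72 F


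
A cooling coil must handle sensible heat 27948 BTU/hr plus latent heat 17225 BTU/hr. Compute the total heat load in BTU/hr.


Qt = 27948 + 17225 = 45173 BTU/hr

45173 BTU/hr


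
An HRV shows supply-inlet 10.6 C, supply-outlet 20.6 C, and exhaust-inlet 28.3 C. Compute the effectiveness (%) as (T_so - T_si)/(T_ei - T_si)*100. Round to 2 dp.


eff = (20.6-10.6)/(28.3-10.6)*100 = 56.50 %

56.50 %


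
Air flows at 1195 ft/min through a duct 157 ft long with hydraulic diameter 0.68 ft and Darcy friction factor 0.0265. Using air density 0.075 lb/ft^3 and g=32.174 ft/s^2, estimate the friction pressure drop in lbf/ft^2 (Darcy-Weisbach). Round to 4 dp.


v_fps = 1195/60 = 19.9167 ft/s
dp = 0.0265*(157/0.68)*0.075*19.9167^2/(2*32.174) = 2.8288 lbf/ft^2

2.8288 lbf/ft^2


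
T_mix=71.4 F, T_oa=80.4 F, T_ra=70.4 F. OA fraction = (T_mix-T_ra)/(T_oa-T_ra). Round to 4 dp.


frac = (71.4 - 70.4) / (80.4 - 70.4) = 0.1000

0.1000


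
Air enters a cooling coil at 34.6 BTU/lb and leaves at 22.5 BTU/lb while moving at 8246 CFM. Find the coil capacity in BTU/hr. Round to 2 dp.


Q = 4.5 * 8246 * (34.6 - 22.5) = 448994.70 BTU/hr

448994.70 BTU/hr


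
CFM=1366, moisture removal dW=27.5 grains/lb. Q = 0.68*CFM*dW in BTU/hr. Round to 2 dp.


Q = 0.68 * 1366 * 27.5 = 25544.20 BTU/hr

25544.20 BTU/hr


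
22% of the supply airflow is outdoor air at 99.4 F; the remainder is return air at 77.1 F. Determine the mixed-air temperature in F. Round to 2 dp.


T_mix = 0.22*99.4 + 0.78*77.1 = 82.01 F

82.01 F


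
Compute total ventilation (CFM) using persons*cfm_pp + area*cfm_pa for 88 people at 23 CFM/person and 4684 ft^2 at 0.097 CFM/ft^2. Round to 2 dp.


Total = 88*23 + 4684*0.097 = 2478.35 CFM

2478.35 CFM


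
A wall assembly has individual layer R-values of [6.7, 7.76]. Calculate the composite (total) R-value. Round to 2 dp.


R_total = 6.7 + 7.76 = 14.46

14.46


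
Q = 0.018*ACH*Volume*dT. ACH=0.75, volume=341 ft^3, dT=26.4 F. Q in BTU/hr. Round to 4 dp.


Q = 0.018 * 0.75 * 341 * 26.4 = 121.5324 BTU/hr

121.5324 BTU/hr


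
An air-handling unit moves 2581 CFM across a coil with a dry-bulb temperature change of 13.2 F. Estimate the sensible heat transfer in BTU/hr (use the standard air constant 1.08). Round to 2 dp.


Q = 1.08 * 2581 * 13.2 = 36794.74 BTU/hr

36794.74 BTU/hr


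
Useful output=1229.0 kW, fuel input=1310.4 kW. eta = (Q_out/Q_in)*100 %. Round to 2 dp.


eta = (1229.0/1310.4)*100 = 93.79 %

93.79 %


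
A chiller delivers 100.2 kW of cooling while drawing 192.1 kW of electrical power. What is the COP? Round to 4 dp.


COP = 100.2 / 192.1 = 0.5216

0.5216


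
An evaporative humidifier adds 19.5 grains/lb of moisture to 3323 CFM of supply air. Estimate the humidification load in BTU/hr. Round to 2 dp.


Q = 0.68 * 3323 * 19.5 = 44062.98 BTU/hr

44062.98 BTU/hr


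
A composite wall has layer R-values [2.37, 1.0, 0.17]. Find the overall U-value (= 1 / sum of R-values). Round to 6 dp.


R_total = 2.37 + 1.0 + 0.17 = 3.54
U = 1/3.54 = 0.282486

0.282486


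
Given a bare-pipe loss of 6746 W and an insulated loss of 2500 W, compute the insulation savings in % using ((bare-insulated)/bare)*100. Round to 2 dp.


Savings = ((6746-2500)/6746)*100 = 62.94 %

62.94 %


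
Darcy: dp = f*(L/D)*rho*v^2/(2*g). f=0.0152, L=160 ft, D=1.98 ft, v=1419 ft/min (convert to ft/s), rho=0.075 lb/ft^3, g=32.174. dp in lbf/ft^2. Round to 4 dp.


v_fps = 1419/60 = 23.65 ft/s
dp = 0.0152*(160/1.98)*0.075*23.65^2/(2*32.174) = 0.8007 lbf/ft^2

0.8007 lbf/ft^2


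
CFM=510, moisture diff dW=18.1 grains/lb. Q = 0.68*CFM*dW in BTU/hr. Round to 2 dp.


Q = 0.68 * 510 * 18.1 = 6277.08 BTU/hr

6277.08 BTU/hr


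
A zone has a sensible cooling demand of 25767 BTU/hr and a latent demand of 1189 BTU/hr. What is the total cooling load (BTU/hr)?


Qt = 25767 + 1189 = 26956 BTU/hr

26956 BTU/hr


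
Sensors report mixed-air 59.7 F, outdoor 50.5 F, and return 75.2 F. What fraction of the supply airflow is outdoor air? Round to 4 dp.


frac = (59.7 - 75.2) / (50.5 - 75.2) = 0.6275

0.6275


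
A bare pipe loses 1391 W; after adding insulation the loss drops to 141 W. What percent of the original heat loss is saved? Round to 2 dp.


Savings = ((1391-141)/1391)*100 = 89.86 %

89.86 %


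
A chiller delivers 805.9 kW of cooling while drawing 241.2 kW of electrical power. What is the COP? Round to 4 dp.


COP = 805.9 / 241.2 = 3.3412

3.3412


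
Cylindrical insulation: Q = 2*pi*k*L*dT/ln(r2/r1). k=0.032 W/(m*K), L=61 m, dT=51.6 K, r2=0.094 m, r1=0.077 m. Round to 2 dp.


Q = 2*pi*0.032*61*51.6/ln(0.094/0.077) = 3172.41 W

3172.41 W


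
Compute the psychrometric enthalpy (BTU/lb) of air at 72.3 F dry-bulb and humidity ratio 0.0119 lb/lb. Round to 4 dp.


h = 0.24*72.3 + 0.0119*(1061+0.444*72.3) = 30.3599 BTU/lb

30.3599 BTU/lb


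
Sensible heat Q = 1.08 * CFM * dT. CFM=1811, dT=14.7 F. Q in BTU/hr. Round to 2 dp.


Q = 1.08 * 1811 * 14.7 = 28751.44 BTU/hr

28751.44 BTU/hr


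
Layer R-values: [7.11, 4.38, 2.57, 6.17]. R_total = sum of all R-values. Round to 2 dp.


R_total = 7.11 + 4.38 + 2.57 + 6.17 = 20.23

20.23


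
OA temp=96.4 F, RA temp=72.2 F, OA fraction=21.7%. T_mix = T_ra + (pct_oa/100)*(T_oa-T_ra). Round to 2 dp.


T_mix = 72.2 + (21.7/100)*(96.4-72.2) = 77.45 F

77.45 F


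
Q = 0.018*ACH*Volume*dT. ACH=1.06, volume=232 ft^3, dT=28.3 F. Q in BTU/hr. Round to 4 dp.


Q = 0.018 * 1.06 * 232 * 28.3 = 125.2716 BTU/hr

125.2716 BTU/hr


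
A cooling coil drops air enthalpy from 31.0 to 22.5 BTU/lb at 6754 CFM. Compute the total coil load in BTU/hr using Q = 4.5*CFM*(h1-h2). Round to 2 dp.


Q = 4.5 * 6754 * (31.0 - 22.5) = 258340.50 BTU/hr

258340.50 BTU/hr


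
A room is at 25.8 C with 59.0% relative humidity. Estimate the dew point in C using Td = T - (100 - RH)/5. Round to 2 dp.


Td = 25.8 - (100-59.0)/5 = 17.60 C

17.60 C


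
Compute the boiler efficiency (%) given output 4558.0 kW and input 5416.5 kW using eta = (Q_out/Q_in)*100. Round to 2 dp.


eta = (4558.0/5416.5)*100 = 84.15 %

84.15 %


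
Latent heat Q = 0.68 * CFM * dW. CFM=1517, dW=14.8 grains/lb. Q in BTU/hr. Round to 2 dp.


Q = 0.68 * 1517 * 14.8 = 15267.09 BTU/hr

15267.09 BTU/hr


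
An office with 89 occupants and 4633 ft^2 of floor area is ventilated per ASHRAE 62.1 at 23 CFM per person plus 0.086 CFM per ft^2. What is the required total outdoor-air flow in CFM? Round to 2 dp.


Total = 89*23 + 4633*0.086 = 2445.44 CFM

2445.44 CFM


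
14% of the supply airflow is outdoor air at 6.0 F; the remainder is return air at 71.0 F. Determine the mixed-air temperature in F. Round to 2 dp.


T_mix = 0.14*6.0 + 0.86*71.0 = 61.90 F

61.90 F


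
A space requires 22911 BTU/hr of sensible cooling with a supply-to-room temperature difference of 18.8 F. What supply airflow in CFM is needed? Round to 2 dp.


CFM = 22911 / (1.08 * 18.8) = 1128.40

1128.40 CFM


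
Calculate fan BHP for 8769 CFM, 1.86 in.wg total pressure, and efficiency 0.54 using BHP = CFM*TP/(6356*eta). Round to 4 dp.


BHP = 8769 * 1.86 / (6356 * 0.54) = 4.7521 hp

4.7521 hp


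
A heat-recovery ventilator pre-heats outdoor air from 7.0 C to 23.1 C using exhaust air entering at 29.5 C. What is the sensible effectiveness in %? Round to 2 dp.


eff = (23.1-7.0)/(29.5-7.0)*100 = 71.56 %

71.56 %


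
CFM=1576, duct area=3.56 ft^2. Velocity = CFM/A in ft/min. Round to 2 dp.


V = 1576 / 3.56 = 442.70 ft/min

442.70 ft/min


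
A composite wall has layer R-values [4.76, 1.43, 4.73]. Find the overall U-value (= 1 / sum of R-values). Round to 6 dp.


R_total = 4.76 + 1.43 + 4.73 = 10.92
U = 1/10.92 = 0.091575

0.091575


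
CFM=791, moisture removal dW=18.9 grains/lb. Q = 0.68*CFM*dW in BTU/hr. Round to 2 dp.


Q = 0.68 * 791 * 18.9 = 10165.93 BTU/hr

10165.93 BTU/hr


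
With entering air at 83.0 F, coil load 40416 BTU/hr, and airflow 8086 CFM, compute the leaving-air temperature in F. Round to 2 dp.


dT = 40416/(1.08*8086) = 4.6280
T_leave = 83.0 - 4.6280 = 78.37 F

78.37 F


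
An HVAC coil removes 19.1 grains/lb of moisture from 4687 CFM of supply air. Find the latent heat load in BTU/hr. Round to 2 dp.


Q = 0.68 * 4687 * 19.1 = 60874.76 BTU/hr

60874.76 BTU/hr


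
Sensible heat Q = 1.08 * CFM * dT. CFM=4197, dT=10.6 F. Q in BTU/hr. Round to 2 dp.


Q = 1.08 * 4197 * 10.6 = 48047.26 BTU/hr

48047.26 BTU/hr


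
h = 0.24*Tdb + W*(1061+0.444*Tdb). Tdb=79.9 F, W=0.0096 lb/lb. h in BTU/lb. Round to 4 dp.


h = 0.24*79.9 + 0.0096*(1061+0.444*79.9) = 29.7022 BTU/lb

29.7022 BTU/lb


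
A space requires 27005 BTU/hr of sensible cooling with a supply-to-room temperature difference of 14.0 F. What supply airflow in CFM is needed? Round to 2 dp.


CFM = 27005 / (1.08 * 14.0) = 1786.04

1786.04 CFM


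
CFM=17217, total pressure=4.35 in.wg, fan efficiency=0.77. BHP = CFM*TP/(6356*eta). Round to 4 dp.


BHP = 17217 * 4.35 / (6356 * 0.77) = 15.3028 hp

15.3028 hp


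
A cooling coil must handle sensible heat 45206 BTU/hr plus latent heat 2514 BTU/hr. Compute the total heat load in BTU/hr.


Qt = 45206 + 2514 = 47720 BTU/hr

47720 BTU/hr


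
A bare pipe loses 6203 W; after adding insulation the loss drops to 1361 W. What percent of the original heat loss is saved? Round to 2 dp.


Savings = ((6203-1361)/6203)*100 = 78.06 %

78.06 %


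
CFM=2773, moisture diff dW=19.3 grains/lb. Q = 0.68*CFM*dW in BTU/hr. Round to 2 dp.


Q = 0.68 * 2773 * 19.3 = 36392.85 BTU/hr

36392.85 BTU/hr


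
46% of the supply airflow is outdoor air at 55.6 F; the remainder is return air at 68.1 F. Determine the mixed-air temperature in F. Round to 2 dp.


T_mix = 0.46*55.6 + 0.54*68.1 = 62.35 F

62.35 F


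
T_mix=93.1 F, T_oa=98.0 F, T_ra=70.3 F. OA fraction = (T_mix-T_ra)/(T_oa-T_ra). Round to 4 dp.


frac = (93.1 - 70.3) / (98.0 - 70.3) = 0.8231

0.8231


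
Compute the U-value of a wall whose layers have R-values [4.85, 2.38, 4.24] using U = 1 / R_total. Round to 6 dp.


R_total = 4.85 + 2.38 + 4.24 = 11.47
U = 1/11.47 = 0.087184

0.087184


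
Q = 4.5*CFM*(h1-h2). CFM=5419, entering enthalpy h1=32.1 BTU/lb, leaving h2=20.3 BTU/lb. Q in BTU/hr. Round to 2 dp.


Q = 4.5 * 5419 * (32.1 - 20.3) = 287748.90 BTU/hr

287748.90 BTU/hr


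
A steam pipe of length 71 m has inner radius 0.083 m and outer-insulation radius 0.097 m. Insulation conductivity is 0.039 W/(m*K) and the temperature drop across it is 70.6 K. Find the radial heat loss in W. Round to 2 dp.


Q = 2*pi*0.039*71*70.6/ln(0.097/0.083) = 7880.32 W

7880.32 W


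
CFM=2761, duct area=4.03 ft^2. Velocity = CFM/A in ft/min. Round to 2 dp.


V = 2761 / 4.03 = 685.11 ft/min

685.11 ft/min


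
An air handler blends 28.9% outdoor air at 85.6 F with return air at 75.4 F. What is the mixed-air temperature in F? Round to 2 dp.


T_mix = 75.4 + (28.9/100)*(85.6-75.4) = 78.35 F

78.35 F


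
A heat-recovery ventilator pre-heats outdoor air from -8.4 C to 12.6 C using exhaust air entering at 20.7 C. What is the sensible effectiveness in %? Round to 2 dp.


eff = (12.6-(-8.4))/(20.7-(-8.4))*100 = 72.16 %

72.16 %


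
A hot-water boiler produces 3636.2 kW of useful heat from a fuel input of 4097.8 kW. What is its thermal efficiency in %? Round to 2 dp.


eta = (3636.2/4097.8)*100 = 88.74 %

88.74 %


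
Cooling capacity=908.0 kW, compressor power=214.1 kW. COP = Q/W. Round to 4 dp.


COP = 908.0 / 214.1 = 4.2410

4.2410


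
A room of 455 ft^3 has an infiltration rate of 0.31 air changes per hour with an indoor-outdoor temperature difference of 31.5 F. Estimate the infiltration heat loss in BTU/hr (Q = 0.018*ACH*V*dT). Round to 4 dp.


Q = 0.018 * 0.31 * 455 * 31.5 = 79.9754 BTU/hr

79.9754 BTU/hr


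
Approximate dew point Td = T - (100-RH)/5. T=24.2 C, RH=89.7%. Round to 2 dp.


Td = 24.2 - (100-89.7)/5 = 22.14 C

22.14 C


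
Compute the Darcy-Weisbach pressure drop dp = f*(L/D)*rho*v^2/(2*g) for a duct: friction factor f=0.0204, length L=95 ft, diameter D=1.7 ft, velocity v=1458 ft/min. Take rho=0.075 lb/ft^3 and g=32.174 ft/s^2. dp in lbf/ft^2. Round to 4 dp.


v_fps = 1458/60 = 24.3 ft/s
dp = 0.0204*(95/1.7)*0.075*24.3^2/(2*32.174) = 0.7846 lbf/ft^2

0.7846 lbf/ft^2


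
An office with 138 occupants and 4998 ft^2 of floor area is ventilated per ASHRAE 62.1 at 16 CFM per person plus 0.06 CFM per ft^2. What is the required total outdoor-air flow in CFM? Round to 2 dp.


Total = 138*16 + 4998*0.06 = 2507.88 CFM

2507.88 CFM


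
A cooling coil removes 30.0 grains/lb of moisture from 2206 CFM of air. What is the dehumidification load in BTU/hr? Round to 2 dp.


Q = 0.68 * 2206 * 30.0 = 45002.40 BTU/hr

45002.40 BTU/hr


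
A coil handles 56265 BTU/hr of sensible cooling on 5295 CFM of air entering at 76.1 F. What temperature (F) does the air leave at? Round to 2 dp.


dT = 56265/(1.08*5295) = 9.8389
T_leave = 76.1 - 9.8389 = 66.26 F

66.26 F


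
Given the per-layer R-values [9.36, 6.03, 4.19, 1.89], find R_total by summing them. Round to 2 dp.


R_total = 9.36 + 6.03 + 4.19 + 1.89 = 21.47

21.47


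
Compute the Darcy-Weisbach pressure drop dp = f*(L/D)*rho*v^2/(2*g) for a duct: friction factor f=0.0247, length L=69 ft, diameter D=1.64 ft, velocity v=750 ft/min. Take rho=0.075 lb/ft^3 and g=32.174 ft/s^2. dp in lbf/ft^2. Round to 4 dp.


v_fps = 750/60 = 12.5 ft/s
dp = 0.0247*(69/1.64)*0.075*12.5^2/(2*32.174) = 0.1893 lbf/ft^2

0.1893 lbf/ft^2


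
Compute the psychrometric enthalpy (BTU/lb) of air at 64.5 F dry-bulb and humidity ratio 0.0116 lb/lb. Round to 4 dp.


h = 0.24*64.5 + 0.0116*(1061+0.444*64.5) = 28.1198 BTU/lb

28.1198 BTU/lb


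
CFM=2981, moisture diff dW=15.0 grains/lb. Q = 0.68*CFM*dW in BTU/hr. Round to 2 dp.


Q = 0.68 * 2981 * 15.0 = 30406.20 BTU/hr

30406.20 BTU/hr


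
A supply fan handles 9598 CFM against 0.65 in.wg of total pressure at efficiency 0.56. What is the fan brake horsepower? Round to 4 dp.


BHP = 9598 * 0.65 / (6356 * 0.56) = 1.7528 hp

1.7528 hp


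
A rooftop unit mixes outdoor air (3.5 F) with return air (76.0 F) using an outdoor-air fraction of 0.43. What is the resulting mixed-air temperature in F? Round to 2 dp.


T_mix = 0.43*3.5 + 0.57*76.0 = 44.83 F

44.83 F


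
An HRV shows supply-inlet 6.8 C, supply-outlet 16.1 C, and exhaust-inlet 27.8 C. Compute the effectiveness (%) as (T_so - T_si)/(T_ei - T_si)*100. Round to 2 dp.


eff = (16.1-6.8)/(27.8-6.8)*100 = 44.29 %

44.29 %


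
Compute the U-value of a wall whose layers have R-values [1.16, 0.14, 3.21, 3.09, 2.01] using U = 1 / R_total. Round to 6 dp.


R_total = 1.16 + 0.14 + 3.21 + 3.09 + 2.01 = 9.61
U = 1/9.61 = 0.104058

0.104058


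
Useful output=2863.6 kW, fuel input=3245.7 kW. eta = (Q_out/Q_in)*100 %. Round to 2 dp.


eta = (2863.6/3245.7)*100 = 88.23 %

88.23 %


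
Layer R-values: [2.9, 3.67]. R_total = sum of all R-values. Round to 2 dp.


R_total = 2.9 + 3.67 = 6.57

6.57


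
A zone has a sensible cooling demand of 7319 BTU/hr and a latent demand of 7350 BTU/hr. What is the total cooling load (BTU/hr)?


Qt = 7319 + 7350 = 14669 BTU/hr

14669 BTU/hr


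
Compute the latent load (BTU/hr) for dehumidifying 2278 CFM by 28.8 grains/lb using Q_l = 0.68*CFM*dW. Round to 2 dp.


Q = 0.68 * 2278 * 28.8 = 44612.35 BTU/hr

44612.35 BTU/hr


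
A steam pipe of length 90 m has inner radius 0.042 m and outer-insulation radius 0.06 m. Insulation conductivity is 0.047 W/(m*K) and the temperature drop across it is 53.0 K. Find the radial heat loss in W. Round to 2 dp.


Q = 2*pi*0.047*90*53.0/ln(0.06/0.042) = 3949.33 W

3949.33 W


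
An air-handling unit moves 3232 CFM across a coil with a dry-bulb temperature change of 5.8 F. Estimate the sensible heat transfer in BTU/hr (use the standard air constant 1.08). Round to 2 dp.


Q = 1.08 * 3232 * 5.8 = 20245.25 BTU/hr

20245.25 BTU/hr


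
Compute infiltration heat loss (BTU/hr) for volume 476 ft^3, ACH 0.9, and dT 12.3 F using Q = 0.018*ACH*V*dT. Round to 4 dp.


Q = 0.018 * 0.9 * 476 * 12.3 = 94.8478 BTU/hr

94.8478 BTU/hr


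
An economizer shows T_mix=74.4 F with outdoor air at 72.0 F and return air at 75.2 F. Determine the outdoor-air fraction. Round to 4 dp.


frac = (74.4 - 75.2) / (72.0 - 75.2) = 0.2500

0.2500


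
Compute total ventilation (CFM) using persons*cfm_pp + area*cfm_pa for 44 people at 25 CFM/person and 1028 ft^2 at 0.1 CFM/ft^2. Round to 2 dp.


Total = 44*25 + 1028*0.1 = 1202.80 CFM

1202.80 CFM


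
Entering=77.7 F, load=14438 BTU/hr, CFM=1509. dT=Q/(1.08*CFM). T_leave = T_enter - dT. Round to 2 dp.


dT = 14438/(1.08*1509) = 8.8592
T_leave = 77.7 - 8.8592 = 68.84 F

68.84 F


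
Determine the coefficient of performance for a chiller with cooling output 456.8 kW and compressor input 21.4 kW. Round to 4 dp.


COP = 456.8 / 21.4 = 21.3458

21.3458


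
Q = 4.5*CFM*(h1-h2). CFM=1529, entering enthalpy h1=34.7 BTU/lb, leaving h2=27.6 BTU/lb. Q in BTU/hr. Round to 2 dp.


Q = 4.5 * 1529 * (34.7 - 27.6) = 48851.55 BTU/hr

48851.55 BTU/hr


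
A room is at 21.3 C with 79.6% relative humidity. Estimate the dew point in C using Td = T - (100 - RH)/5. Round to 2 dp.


Td = 21.3 - (100-79.6)/5 = 17.22 C

17.22 C


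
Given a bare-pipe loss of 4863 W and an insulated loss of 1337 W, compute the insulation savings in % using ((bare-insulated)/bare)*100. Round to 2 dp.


Savings = ((4863-1337)/4863)*100 = 72.51 %

72.51 %


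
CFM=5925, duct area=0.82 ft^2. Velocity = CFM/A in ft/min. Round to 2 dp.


V = 5925 / 0.82 = 7225.61 ft/min

7225.61 ft/min


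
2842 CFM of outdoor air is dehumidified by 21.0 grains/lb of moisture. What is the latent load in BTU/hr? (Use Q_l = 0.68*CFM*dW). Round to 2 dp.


Q = 0.68 * 2842 * 21.0 = 40583.76 BTU/hr

40583.76 BTU/hr


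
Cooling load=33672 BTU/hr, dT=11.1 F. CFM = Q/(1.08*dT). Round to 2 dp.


CFM = 33672 / (1.08 * 11.1) = 2808.81

2808.81 CFM


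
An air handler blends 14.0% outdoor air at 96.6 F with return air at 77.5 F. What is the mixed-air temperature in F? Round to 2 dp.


T_mix = 77.5 + (14.0/100)*(96.6-77.5) = 80.17 F

80.17 F


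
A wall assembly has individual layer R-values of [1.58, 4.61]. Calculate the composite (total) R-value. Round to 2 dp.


R_total = 1.58 + 4.61 = 6.19

6.19


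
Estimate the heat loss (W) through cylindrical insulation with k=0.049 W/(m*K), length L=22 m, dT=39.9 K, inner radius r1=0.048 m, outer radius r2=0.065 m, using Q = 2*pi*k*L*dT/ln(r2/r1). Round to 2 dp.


Q = 2*pi*0.049*22*39.9/ln(0.065/0.048) = 891.38 W

891.38 W


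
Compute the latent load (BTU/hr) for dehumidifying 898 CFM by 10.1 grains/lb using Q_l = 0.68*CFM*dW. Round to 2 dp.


Q = 0.68 * 898 * 10.1 = 6167.46 BTU/hr

6167.46 BTU/hr


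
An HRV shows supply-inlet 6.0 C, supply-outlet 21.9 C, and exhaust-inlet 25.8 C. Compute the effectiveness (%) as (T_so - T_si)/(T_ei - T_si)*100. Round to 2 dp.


eff = (21.9-6.0)/(25.8-6.0)*100 = 80.30 %

80.30 %


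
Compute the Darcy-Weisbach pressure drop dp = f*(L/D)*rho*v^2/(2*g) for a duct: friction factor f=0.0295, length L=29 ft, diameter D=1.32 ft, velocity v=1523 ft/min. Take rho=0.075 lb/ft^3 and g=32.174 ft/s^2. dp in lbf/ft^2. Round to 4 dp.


v_fps = 1523/60 = 25.3833 ft/s
dp = 0.0295*(29/1.32)*0.075*25.3833^2/(2*32.174) = 0.4867 lbf/ft^2

0.4867 lbf/ft^2


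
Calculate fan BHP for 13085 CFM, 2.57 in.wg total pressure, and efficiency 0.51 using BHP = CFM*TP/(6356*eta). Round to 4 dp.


BHP = 13085 * 2.57 / (6356 * 0.51) = 10.3742 hp

10.3742 hp


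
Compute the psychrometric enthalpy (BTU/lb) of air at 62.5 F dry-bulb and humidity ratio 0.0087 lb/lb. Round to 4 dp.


h = 0.24*62.5 + 0.0087*(1061+0.444*62.5) = 24.4721 BTU/lb

24.4721 BTU/lb


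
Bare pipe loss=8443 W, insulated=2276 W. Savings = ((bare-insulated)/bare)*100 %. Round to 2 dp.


Savings = ((8443-2276)/8443)*100 = 73.04 %

73.04 %


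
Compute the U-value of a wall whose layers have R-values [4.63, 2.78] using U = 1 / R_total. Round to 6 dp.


R_total = 4.63 + 2.78 = 7.41
U = 1/7.41 = 0.134953

0.134953


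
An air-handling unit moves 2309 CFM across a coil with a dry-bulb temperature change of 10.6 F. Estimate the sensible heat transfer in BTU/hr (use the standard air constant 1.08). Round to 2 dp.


Q = 1.08 * 2309 * 10.6 = 26433.43 BTU/hr

26433.43 BTU/hr


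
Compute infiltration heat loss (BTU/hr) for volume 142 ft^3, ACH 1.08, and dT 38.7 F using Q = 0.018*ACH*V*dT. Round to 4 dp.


Q = 0.018 * 1.08 * 142 * 38.7 = 106.8306 BTU/hr

106.8306 BTU/hr


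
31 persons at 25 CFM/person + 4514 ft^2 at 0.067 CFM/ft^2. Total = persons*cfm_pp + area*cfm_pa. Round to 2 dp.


Total = 31*25 + 4514*0.067 = 1077.44 CFM

1077.44 CFM


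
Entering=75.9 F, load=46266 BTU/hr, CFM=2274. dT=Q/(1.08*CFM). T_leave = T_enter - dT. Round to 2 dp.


dT = 46266/(1.08*2274) = 18.8386
T_leave = 75.9 - 18.8386 = 57.06 F

57.06 F


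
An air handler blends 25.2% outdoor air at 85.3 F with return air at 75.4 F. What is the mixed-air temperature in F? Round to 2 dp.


T_mix = 75.4 + (25.2/100)*(85.3-75.4) = 77.89 F

77.89 F


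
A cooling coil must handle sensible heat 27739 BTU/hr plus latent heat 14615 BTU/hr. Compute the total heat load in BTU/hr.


Qt = 27739 + 14615 = 42354 BTU/hr

42354 BTU/hr


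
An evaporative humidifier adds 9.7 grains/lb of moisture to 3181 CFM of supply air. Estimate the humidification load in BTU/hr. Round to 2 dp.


Q = 0.68 * 3181 * 9.7 = 20981.88 BTU/hr

20981.88 BTU/hr


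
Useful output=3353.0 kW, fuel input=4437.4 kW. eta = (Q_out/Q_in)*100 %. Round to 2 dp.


eta = (3353.0/4437.4)*100 = 75.56 %

75.56 %
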